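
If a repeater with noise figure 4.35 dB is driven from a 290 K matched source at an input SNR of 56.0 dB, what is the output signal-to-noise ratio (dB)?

51.65 dB

By definition F = SNR_in/SNR_out, so in dB: SNR_out = SNR_in − NF
SNR_out = 56.0 − 4.35 = 51.65 dB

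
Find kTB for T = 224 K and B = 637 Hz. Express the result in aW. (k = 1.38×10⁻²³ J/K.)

P_n = kTB = 1.38×10⁻²³ × 224 × 6.37×10² = 1.97×10⁻¹⁸ W = 1.97 aW

1.97 aW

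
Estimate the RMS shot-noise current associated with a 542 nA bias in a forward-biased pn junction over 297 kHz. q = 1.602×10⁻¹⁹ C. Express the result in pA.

I_n = √(2qI·B)
2qI·B = 2 × 1.602×10⁻¹⁹ × 5.42×10⁻⁷ × 2.97×10⁵ = 5.16×10⁻²⁰ A²
I_n = √(5.16×10⁻²⁰) = 2.27×10⁻¹⁰ A = 227 pA

227 pA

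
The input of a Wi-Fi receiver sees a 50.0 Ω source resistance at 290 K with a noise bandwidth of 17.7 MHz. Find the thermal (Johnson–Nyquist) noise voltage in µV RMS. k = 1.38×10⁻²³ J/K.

3.76 µV

V_n = √(4kTRB)
4kTRB = 4 × 1.38×10⁻²³ × 290 × 5.00×10¹ × 1.77×10⁷ = 1.42×10⁻¹¹ V²
V_n = √(1.42×10⁻¹¹) = 3.76×10⁻⁶ V = 3.76 µV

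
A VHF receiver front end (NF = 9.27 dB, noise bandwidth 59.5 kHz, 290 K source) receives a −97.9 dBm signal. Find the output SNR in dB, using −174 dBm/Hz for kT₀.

19.1 dB

Noise floor: N = −174 + 10 log₁₀(B) + NF
10 log₁₀(5.95×10⁴) = 47.75 dB
N = −174 + 47.75 + 9.27 = −116.98 dBm
SNR = P_sig − N = −97.9 − (−116.98) = 19.08 dB → 19.1 dB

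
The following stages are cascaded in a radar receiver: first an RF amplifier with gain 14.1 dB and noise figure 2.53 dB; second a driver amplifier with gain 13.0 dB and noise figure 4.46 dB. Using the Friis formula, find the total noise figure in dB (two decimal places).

Convert to linear (a loss of L dB is a gain of −L dB): F_i = 10^(NF_i/10), G_i = 10^(G_i,dB/10)
  Stage 1: F_1 = 10^(2.53/10) = 1.791, G_1 = 10^(14.1/10) = 25.70
  Stage 2: F_2 = 10^(4.46/10) = 2.793, G_2 = 10^(13.0/10) = 19.95
Friis cascade:
  F = 1.791 + (2.793 − 1)/25.70 = 1.860
NF = 10 log₁₀(1.860) = 2.70 dB

2.70 dB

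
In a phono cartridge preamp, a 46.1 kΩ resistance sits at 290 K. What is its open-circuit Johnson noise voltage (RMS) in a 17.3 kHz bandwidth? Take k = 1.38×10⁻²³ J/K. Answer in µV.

V_n = √(4kTRB)
4kTRB = 4 × 1.38×10⁻²³ × 290 × 4.61×10⁴ × 1.73×10⁴ = 1.28×10⁻¹¹ V²
V_n = √(1.28×10⁻¹¹) = 3.57×10⁻⁶ V = 3.57 µV

3.57 µV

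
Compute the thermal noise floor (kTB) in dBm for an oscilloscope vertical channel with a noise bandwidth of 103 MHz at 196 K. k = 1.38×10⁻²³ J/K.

P_n = kTB = 1.38×10⁻²³ × 196 × 1.03×10⁸ = 2.79×10⁻¹³ W
In dBm: 10 log₁₀(2.79×10⁻¹³ / 10⁻³) = −95.6 dBm

−95.6 dBm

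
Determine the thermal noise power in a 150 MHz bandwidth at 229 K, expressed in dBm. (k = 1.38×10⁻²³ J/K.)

P_n = kTB = 1.38×10⁻²³ × 229 × 1.50×10⁸ = 4.74×10⁻¹³ W
In dBm: 10 log₁₀(4.74×10⁻¹³ / 10⁻³) = −93.2 dBm

−93.2 dBm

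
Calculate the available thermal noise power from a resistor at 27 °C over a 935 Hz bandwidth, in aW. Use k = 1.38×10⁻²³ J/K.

T = 27 °C + 273.15 = 300.15 K
P_n = kTB = 1.38×10⁻²³ × 300.15 × 9.35×10² = 3.87×10⁻¹⁸ W = 3.87 aW

3.87 aW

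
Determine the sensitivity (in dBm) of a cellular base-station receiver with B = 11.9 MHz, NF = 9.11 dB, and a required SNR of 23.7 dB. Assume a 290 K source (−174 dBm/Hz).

Sensitivity = −174 + 10 log₁₀(B) + NF + SNR_min
= −174 + 70.76 + 9.11 + 23.7
= −70.43 dBm → −70.4 dBm

−70.4 dBm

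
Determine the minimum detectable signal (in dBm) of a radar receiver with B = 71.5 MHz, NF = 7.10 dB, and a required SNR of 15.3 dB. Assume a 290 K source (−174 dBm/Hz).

−73.1 dBm

Sensitivity = −174 + 10 log₁₀(B) + NF + SNR_min
= −174 + 78.54 + 7.10 + 15.3
= −73.06 dBm → −73.1 dBm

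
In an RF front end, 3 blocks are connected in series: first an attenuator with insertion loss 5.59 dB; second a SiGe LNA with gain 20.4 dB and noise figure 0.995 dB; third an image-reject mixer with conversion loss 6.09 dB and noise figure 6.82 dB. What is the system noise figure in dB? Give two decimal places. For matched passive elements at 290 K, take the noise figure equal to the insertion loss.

6.70 dB

Convert to linear (a loss of L dB is a gain of −L dB): F_i = 10^(NF_i/10), G_i = 10^(G_i,dB/10)
  Stage 1: F_1 = 10^(5.59/10) = 3.622, G_1 = 10^(−5.59/10) = 0.2761
  Stage 2: F_2 = 10^(0.995/10) = 1.257, G_2 = 10^(20.4/10) = 109.6
  Stage 3: F_3 = 10^(6.82/10) = 4.808, G_3 = 10^(−6.09/10) = 0.2460
Friis cascade:
  F = 3.622 + (1.257 − 1)/0.2761 + (4.808 − 1)/30.27 = 4.681
NF = 10 log₁₀(4.681) = 6.70 dB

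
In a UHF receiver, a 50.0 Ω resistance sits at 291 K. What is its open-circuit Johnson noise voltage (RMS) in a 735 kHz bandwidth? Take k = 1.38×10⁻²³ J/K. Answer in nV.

768 nV

V_n = √(4kTRB)
4kTRB = 4 × 1.38×10⁻²³ × 291 × 5.00×10¹ × 7.35×10⁵ = 5.90×10⁻¹³ V²
V_n = √(5.90×10⁻¹³) = 7.68×10⁻⁷ V = 768 nV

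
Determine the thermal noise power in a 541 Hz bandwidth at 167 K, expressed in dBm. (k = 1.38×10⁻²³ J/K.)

P_n = kTB = 1.38×10⁻²³ × 167 × 5.41×10² = 1.25×10⁻¹⁸ W
In dBm: 10 log₁₀(1.25×10⁻¹⁸ / 10⁻³) = −149.0 dBm

−149.0 dBm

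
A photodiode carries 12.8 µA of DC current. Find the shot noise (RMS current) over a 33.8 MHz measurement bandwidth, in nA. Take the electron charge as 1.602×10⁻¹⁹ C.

11.8 nA

I_n = √(2qI·B)
2qI·B = 2 × 1.602×10⁻¹⁹ × 1.28×10⁻⁵ × 3.38×10⁷ = 1.39×10⁻¹⁶ A²
I_n = √(1.39×10⁻¹⁶) = 1.18×10⁻⁸ A = 11.8 nA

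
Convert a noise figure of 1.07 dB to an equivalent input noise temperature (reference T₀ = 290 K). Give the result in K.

81.0 K

F = 10^(1.07/10) = 1.27938
T_e = (F − 1)·T₀ = (1.27938 − 1) × 290 = 81.0 K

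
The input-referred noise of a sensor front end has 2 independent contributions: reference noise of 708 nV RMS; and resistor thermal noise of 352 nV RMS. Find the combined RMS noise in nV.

791 nV

Uncorrelated sources add in power (mean-square): V_tot = √(ΣV_i²)
V_tot = √[(7.08×10⁻⁷)² + (3.52×10⁻⁷)²] = 7.91×10⁻⁷ V = 791 nV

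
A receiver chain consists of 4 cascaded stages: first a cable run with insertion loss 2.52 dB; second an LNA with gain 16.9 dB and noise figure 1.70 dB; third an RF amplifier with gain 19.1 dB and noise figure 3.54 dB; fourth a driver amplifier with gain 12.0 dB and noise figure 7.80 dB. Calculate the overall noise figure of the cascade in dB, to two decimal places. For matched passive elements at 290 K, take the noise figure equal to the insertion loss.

4.30 dB

Convert to linear (a loss of L dB is a gain of −L dB): F_i = 10^(NF_i/10), G_i = 10^(G_i,dB/10)
  Stage 1: F_1 = 10^(2.52/10) = 1.786, G_1 = 10^(−2.52/10) = 0.5598
  Stage 2: F_2 = 10^(1.70/10) = 1.479, G_2 = 10^(16.9/10) = 48.98
  Stage 3: F_3 = 10^(3.54/10) = 2.259, G_3 = 10^(19.1/10) = 81.28
  Stage 4: F_4 = 10^(7.80/10) = 6.026, G_4 = 10^(12.0/10) = 15.85
Friis cascade:
  F = 1.786 + (1.479 − 1)/0.5598 + (2.259 − 1)/27.42 + (6.026 − 1)/2228 = 2.691
NF = 10 log₁₀(2.691) = 4.30 dB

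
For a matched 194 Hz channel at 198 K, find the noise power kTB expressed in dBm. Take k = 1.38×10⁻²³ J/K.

−152.8 dBm

P_n = kTB = 1.38×10⁻²³ × 198 × 1.94×10² = 5.30×10⁻¹⁹ W
In dBm: 10 log₁₀(5.30×10⁻¹⁹ / 10⁻³) = −152.8 dBm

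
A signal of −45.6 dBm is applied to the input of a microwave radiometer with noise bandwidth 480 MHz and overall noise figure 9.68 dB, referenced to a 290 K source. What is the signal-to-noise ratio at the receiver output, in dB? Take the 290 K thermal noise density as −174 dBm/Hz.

31.9 dB

Noise floor: N = −174 + 10 log₁₀(B) + NF
10 log₁₀(4.80×10⁸) = 86.81 dB
N = −174 + 86.81 + 9.68 = −77.51 dBm
SNR = P_sig − N = −45.6 − (−77.51) = 31.91 dB → 31.9 dB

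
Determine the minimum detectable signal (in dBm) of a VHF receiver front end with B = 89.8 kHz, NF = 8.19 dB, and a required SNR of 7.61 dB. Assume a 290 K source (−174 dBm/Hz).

−108.7 dBm

Sensitivity = −174 + 10 log₁₀(B) + NF + SNR_min
= −174 + 49.53 + 8.19 + 7.61
= −108.67 dBm → −108.7 dBm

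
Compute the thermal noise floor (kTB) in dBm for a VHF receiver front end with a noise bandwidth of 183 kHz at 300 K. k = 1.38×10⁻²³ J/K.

P_n = kTB = 1.38×10⁻²³ × 300 × 1.83×10⁵ = 7.58×10⁻¹⁶ W
In dBm: 10 log₁₀(7.58×10⁻¹⁶ / 10⁻³) = −121.2 dBm

−121.2 dBm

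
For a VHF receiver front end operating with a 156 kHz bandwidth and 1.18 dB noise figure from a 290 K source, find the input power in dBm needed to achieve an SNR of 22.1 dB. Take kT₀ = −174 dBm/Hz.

−98.8 dBm

Sensitivity = −174 + 10 log₁₀(B) + NF + SNR_min
= −174 + 51.93 + 1.18 + 22.1
= −98.79 dBm → −98.8 dBm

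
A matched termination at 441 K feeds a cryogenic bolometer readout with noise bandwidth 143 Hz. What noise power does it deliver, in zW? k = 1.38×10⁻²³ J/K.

870 zW

P_n = kTB = 1.38×10⁻²³ × 441 × 1.43×10² = 8.70×10⁻¹⁹ W = 870 zW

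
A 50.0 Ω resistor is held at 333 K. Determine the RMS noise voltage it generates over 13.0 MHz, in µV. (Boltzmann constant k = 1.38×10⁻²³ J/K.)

3.46 µV

V_n = √(4kTRB)
4kTRB = 4 × 1.38×10⁻²³ × 333 × 5.00×10¹ × 1.30×10⁷ = 1.19×10⁻¹¹ V²
V_n = √(1.19×10⁻¹¹) = 3.46×10⁻⁶ V = 3.46 µV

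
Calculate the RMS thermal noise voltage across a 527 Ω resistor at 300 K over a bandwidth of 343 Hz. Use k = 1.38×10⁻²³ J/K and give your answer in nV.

54.7 nV

V_n = √(4kTRB)
4kTRB = 4 × 1.38×10⁻²³ × 300 × 5.27×10² × 3.43×10² = 2.99×10⁻¹⁵ V²
V_n = √(2.99×10⁻¹⁵) = 5.47×10⁻⁸ V = 54.7 nV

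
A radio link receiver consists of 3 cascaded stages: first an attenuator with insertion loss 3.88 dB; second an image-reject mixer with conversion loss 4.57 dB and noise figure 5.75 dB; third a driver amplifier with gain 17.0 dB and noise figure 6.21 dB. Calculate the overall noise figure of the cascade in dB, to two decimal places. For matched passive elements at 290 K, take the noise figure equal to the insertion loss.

14.97 dB

Convert to linear (a loss of L dB is a gain of −L dB): F_i = 10^(NF_i/10), G_i = 10^(G_i,dB/10)
  Stage 1: F_1 = 10^(3.88/10) = 2.443, G_1 = 10^(−3.88/10) = 0.4093
  Stage 2: F_2 = 10^(5.75/10) = 3.758, G_2 = 10^(−4.57/10) = 0.3491
  Stage 3: F_3 = 10^(6.21/10) = 4.178, G_3 = 10^(17.0/10) = 50.12
Friis cascade:
  F = 2.443 + (3.758 − 1)/0.4093 + (4.178 − 1)/0.1429 = 31.43
NF = 10 log₁₀(31.43) = 14.97 dB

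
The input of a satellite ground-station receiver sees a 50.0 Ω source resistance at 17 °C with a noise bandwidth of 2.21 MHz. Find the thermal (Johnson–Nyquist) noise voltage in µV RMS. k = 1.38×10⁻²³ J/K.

T = 17 °C + 273.15 = 290.15 K
V_n = √(4kTRB)
4kTRB = 4 × 1.38×10⁻²³ × 290.15 × 5.00×10¹ × 2.21×10⁶ = 1.77×10⁻¹² V²
V_n = √(1.77×10⁻¹²) = 1.33×10⁻⁶ V = 1.33 µV

1.33 µV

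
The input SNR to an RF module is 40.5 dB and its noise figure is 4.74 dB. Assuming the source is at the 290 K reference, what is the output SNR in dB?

By definition F = SNR_in/SNR_out, so in dB: SNR_out = SNR_in − NF
SNR_out = 40.5 − 4.74 = 35.76 dB

35.76 dB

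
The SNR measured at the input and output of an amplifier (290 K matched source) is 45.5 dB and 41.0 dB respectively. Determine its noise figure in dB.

4.5 dB

NF (dB) = SNR_in(dB) − SNR_out(dB) when the source is at T₀
NF = 45.5 − 41.0 = 4.5 dB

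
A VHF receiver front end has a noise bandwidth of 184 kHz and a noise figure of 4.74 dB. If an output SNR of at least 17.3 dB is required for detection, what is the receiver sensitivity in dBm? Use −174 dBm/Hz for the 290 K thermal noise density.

−99.3 dBm

Sensitivity = −174 + 10 log₁₀(B) + NF + SNR_min
= −174 + 52.65 + 4.74 + 17.3
= −99.31 dBm → −99.3 dBm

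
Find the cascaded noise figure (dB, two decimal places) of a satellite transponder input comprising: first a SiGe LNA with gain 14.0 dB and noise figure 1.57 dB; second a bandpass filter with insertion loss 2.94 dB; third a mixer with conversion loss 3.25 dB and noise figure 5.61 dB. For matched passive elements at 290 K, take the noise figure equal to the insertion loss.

2.26 dB

Convert to linear (a loss of L dB is a gain of −L dB): F_i = 10^(NF_i/10), G_i = 10^(G_i,dB/10)
  Stage 1: F_1 = 10^(1.57/10) = 1.435, G_1 = 10^(14.0/10) = 25.12
  Stage 2: F_2 = 10^(2.94/10) = 1.968, G_2 = 10^(−2.94/10) = 0.5082
  Stage 3: F_3 = 10^(5.61/10) = 3.639, G_3 = 10^(−3.25/10) = 0.4732
Friis cascade:
  F = 1.435 + (1.968 − 1)/25.12 + (3.639 − 1)/12.76 = 1.681
NF = 10 log₁₀(1.681) = 2.26 dB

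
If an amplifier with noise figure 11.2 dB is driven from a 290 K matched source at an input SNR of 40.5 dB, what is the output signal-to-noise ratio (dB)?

29.3 dB

By definition F = SNR_in/SNR_out, so in dB: SNR_out = SNR_in − NF
SNR_out = 40.5 − 11.2 = 29.3 dB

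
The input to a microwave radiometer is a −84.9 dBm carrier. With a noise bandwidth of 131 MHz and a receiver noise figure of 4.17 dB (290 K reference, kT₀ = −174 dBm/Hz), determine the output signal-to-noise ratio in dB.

3.8 dB

Noise floor: N = −174 + 10 log₁₀(B) + NF
10 log₁₀(1.31×10⁸) = 81.17 dB
N = −174 + 81.17 + 4.17 = −88.66 dBm
SNR = P_sig − N = −84.9 − (−88.66) = 3.76 dB → 3.8 dB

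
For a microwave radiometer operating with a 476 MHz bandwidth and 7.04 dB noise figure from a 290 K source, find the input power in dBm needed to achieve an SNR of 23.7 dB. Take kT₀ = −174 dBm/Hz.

Sensitivity = −174 + 10 log₁₀(B) + NF + SNR_min
= −174 + 86.78 + 7.04 + 23.7
= −56.48 dBm → −56.5 dBm

−56.5 dBm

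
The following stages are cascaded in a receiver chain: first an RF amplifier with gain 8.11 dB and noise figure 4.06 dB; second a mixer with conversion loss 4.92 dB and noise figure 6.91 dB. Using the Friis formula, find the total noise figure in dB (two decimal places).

4.98 dB

Convert to linear (a loss of L dB is a gain of −L dB): F_i = 10^(NF_i/10), G_i = 10^(G_i,dB/10)
  Stage 1: F_1 = 10^(4.06/10) = 2.547, G_1 = 10^(8.11/10) = 6.471
  Stage 2: F_2 = 10^(6.91/10) = 4.909, G_2 = 10^(−4.92/10) = 0.3221
Friis cascade:
  F = 2.547 + (4.909 − 1)/6.471 = 3.151
NF = 10 log₁₀(3.151) = 4.98 dB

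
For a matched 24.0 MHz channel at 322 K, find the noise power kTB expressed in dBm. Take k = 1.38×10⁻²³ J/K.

P_n = kTB = 1.38×10⁻²³ × 322 × 2.40×10⁷ = 1.07×10⁻¹³ W
In dBm: 10 log₁₀(1.07×10⁻¹³ / 10⁻³) = −99.7 dBm

−99.7 dBm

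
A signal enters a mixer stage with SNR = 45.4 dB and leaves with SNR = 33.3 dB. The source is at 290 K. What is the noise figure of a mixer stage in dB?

12.1 dB

NF (dB) = SNR_in(dB) − SNR_out(dB) when the source is at T₀
NF = 45.4 − 33.3 = 12.1 dB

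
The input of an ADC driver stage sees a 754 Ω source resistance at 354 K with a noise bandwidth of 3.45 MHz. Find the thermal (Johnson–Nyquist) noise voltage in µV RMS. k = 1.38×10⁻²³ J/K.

7.13 µV

V_n = √(4kTRB)
4kTRB = 4 × 1.38×10⁻²³ × 354 × 7.54×10² × 3.45×10⁶ = 5.08×10⁻¹¹ V²
V_n = √(5.08×10⁻¹¹) = 7.13×10⁻⁶ V = 7.13 µV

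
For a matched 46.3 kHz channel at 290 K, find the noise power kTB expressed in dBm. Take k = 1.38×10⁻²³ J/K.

P_n = kTB = 1.38×10⁻²³ × 290 × 4.63×10⁴ = 1.85×10⁻¹⁶ W
In dBm: 10 log₁₀(1.85×10⁻¹⁶ / 10⁻³) = −127.3 dBm

−127.3 dBm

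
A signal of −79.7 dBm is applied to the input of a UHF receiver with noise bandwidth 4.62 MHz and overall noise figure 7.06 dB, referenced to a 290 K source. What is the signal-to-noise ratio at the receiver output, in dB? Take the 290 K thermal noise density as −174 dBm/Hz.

20.6 dB

Noise floor: N = −174 + 10 log₁₀(B) + NF
10 log₁₀(4.62×10⁶) = 66.65 dB
N = −174 + 66.65 + 7.06 = −100.29 dBm
SNR = P_sig − N = −79.7 − (−100.29) = 20.59 dB → 20.6 dB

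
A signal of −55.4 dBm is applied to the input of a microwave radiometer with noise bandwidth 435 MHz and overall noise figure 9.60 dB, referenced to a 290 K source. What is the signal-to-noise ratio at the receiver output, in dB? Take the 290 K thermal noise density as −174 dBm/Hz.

22.6 dB

Noise floor: N = −174 + 10 log₁₀(B) + NF
10 log₁₀(4.35×10⁸) = 86.38 dB
N = −174 + 86.38 + 9.60 = −78.02 dBm
SNR = P_sig − N = −55.4 − (−78.02) = 22.62 dB → 22.6 dB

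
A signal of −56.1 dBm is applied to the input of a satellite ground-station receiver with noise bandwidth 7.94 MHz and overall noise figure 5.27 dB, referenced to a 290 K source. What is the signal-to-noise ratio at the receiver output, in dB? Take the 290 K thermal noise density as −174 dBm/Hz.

43.6 dB

Noise floor: N = −174 + 10 log₁₀(B) + NF
10 log₁₀(7.94×10⁶) = 69 dB
N = −174 + 69 + 5.27 = −99.73 dBm
SNR = P_sig − N = −56.1 − (−99.73) = 43.63 dB → 43.6 dB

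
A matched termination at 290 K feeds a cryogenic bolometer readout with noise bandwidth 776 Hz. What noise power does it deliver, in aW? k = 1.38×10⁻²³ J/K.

3.11 aW

P_n = kTB = 1.38×10⁻²³ × 290 × 7.76×10² = 3.11×10⁻¹⁸ W = 3.11 aW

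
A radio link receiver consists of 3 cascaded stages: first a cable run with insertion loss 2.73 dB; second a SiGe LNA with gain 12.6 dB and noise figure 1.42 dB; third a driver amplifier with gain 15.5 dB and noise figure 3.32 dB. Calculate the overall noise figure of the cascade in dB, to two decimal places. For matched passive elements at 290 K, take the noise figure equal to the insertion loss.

Convert to linear (a loss of L dB is a gain of −L dB): F_i = 10^(NF_i/10), G_i = 10^(G_i,dB/10)
  Stage 1: F_1 = 10^(2.73/10) = 1.875, G_1 = 10^(−2.73/10) = 0.5333
  Stage 2: F_2 = 10^(1.42/10) = 1.387, G_2 = 10^(12.6/10) = 18.20
  Stage 3: F_3 = 10^(3.32/10) = 2.148, G_3 = 10^(15.5/10) = 35.48
Friis cascade:
  F = 1.875 + (1.387 − 1)/0.5333 + (2.148 − 1)/9.705 = 2.718
NF = 10 log₁₀(2.718) = 4.34 dB

4.34 dB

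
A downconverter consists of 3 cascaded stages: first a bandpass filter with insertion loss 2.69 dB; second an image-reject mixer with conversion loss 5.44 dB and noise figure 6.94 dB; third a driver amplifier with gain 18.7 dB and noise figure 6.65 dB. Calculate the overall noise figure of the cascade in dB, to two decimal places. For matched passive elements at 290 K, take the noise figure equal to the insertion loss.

15.15 dB

Convert to linear (a loss of L dB is a gain of −L dB): F_i = 10^(NF_i/10), G_i = 10^(G_i,dB/10)
  Stage 1: F_1 = 10^(2.69/10) = 1.858, G_1 = 10^(−2.69/10) = 0.5383
  Stage 2: F_2 = 10^(6.94/10) = 4.943, G_2 = 10^(−5.44/10) = 0.2858
  Stage 3: F_3 = 10^(6.65/10) = 4.624, G_3 = 10^(18.7/10) = 74.13
Friis cascade:
  F = 1.858 + (4.943 − 1)/0.5383 + (4.624 − 1)/0.1538 = 32.74
NF = 10 log₁₀(32.74) = 15.15 dB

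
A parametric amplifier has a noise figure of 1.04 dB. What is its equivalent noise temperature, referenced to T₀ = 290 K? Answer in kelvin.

78.5 K

F = 10^(1.04/10) = 1.27057
T_e = (F − 1)·T₀ = (1.27057 − 1) × 290 = 78.5 K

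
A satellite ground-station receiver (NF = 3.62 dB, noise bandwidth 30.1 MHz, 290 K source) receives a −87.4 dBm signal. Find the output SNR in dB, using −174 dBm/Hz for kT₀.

8.2 dB

Noise floor: N = −174 + 10 log₁₀(B) + NF
10 log₁₀(3.01×10⁷) = 74.79 dB
N = −174 + 74.79 + 3.62 = −95.59 dBm
SNR = P_sig − N = −87.4 − (−95.59) = 8.19 dB → 8.2 dB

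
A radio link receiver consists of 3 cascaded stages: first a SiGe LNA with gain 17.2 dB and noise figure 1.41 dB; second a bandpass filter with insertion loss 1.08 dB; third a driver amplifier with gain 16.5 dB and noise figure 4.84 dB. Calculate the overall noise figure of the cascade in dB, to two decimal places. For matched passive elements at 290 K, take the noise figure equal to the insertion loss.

1.58 dB

Convert to linear (a loss of L dB is a gain of −L dB): F_i = 10^(NF_i/10), G_i = 10^(G_i,dB/10)
  Stage 1: F_1 = 10^(1.41/10) = 1.384, G_1 = 10^(17.2/10) = 52.48
  Stage 2: F_2 = 10^(1.08/10) = 1.282, G_2 = 10^(−1.08/10) = 0.7798
  Stage 3: F_3 = 10^(4.84/10) = 3.048, G_3 = 10^(16.5/10) = 44.67
Friis cascade:
  F = 1.384 + (1.282 − 1)/52.48 + (3.048 − 1)/40.93 = 1.439
NF = 10 log₁₀(1.439) = 1.58 dB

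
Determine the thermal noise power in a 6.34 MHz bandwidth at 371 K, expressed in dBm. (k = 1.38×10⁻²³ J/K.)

P_n = kTB = 1.38×10⁻²³ × 371 × 6.34×10⁶ = 3.25×10⁻¹⁴ W
In dBm: 10 log₁₀(3.25×10⁻¹⁴ / 10⁻³) = −104.9 dBm

−104.9 dBm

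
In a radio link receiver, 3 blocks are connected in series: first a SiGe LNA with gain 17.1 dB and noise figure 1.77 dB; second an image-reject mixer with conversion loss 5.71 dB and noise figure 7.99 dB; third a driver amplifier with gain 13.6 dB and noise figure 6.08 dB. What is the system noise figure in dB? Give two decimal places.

2.62 dB

Convert to linear (a loss of L dB is a gain of −L dB): F_i = 10^(NF_i/10), G_i = 10^(G_i,dB/10)
  Stage 1: F_1 = 10^(1.77/10) = 1.503, G_1 = 10^(17.1/10) = 51.29
  Stage 2: F_2 = 10^(7.99/10) = 6.295, G_2 = 10^(−5.71/10) = 0.2685
  Stage 3: F_3 = 10^(6.08/10) = 4.055, G_3 = 10^(13.6/10) = 22.91
Friis cascade:
  F = 1.503 + (6.295 − 1)/51.29 + (4.055 − 1)/13.77 = 1.828
NF = 10 log₁₀(1.828) = 2.62 dB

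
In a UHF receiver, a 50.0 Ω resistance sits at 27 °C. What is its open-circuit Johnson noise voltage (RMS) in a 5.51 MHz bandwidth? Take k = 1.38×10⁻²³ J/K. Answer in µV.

2.14 µV

T = 27 °C + 273.15 = 300.15 K
V_n = √(4kTRB)
4kTRB = 4 × 1.38×10⁻²³ × 300.15 × 5.00×10¹ × 5.51×10⁶ = 4.56×10⁻¹² V²
V_n = √(4.56×10⁻¹²) = 2.14×10⁻⁶ V = 2.14 µV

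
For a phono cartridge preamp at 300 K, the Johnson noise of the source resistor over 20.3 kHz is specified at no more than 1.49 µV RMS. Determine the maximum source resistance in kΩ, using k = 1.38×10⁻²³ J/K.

Johnson–Nyquist: V_n = √(4kTRB) ⇒ R = V_n² / (4kTB)
4kTB = 4 × 1.38×10⁻²³ × 300 × 2.03×10⁴ = 3.36×10⁻¹⁶
R = (1.49×10⁻⁶)² / 3.36×10⁻¹⁶ = 6.60×10³ Ω = 6.60 kΩ

6.60 kΩ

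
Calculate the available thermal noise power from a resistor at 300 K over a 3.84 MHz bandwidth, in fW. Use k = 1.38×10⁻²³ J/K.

P_n = kTB = 1.38×10⁻²³ × 300 × 3.84×10⁶ = 1.59×10⁻¹⁴ W = 15.9 fW

15.9 fW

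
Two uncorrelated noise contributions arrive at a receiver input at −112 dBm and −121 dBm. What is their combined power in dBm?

−111.5 dBm

Convert to linear, add, convert back:
P₁ = 6.31×10⁻¹⁵ W, P₂ = 7.94×10⁻¹⁶ W
P_tot = 7.10×10⁻¹⁵ W → 10 log₁₀(P_tot / 10⁻³) = −111.5 dBm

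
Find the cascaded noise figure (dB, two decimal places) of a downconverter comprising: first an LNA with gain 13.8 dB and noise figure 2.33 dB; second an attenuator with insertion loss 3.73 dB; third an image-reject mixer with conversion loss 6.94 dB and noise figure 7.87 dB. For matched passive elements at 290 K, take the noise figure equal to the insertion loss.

Convert to linear (a loss of L dB is a gain of −L dB): F_i = 10^(NF_i/10), G_i = 10^(G_i,dB/10)
  Stage 1: F_1 = 10^(2.33/10) = 1.710, G_1 = 10^(13.8/10) = 23.99
  Stage 2: F_2 = 10^(3.73/10) = 2.360, G_2 = 10^(−3.73/10) = 0.4236
  Stage 3: F_3 = 10^(7.87/10) = 6.124, G_3 = 10^(−6.94/10) = 0.2023
Friis cascade:
  F = 1.710 + (2.360 − 1)/23.99 + (6.124 − 1)/10.16 = 2.271
NF = 10 log₁₀(2.271) = 3.56 dB

3.56 dB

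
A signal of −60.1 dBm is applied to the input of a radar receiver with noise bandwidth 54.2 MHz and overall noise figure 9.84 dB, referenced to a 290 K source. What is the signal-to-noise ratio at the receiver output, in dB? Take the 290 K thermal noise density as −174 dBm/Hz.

26.7 dB

Noise floor: N = −174 + 10 log₁₀(B) + NF
10 log₁₀(5.42×10⁷) = 77.34 dB
N = −174 + 77.34 + 9.84 = −86.82 dBm
SNR = P_sig − N = −60.1 − (−86.82) = 26.72 dB → 26.7 dB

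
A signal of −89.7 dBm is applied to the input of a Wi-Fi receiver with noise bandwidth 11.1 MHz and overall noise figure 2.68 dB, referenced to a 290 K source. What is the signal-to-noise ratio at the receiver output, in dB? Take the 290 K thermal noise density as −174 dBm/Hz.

Noise floor: N = −174 + 10 log₁₀(B) + NF
10 log₁₀(1.11×10⁷) = 70.45 dB
N = −174 + 70.45 + 2.68 = −100.87 dBm
SNR = P_sig − N = −89.7 − (−100.87) = 11.17 dB → 11.2 dB

11.2 dB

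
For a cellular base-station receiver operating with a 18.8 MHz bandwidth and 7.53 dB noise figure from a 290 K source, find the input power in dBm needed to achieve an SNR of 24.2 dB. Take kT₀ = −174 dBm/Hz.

Sensitivity = −174 + 10 log₁₀(B) + NF + SNR_min
= −174 + 72.74 + 7.53 + 24.2
= −69.53 dBm → −69.5 dBm

−69.5 dBm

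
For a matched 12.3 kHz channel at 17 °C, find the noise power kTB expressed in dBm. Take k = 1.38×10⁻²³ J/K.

T = 17 °C + 273.15 = 290.15 K
P_n = kTB = 1.38×10⁻²³ × 290.15 × 1.23×10⁴ = 4.93×10⁻¹⁷ W
In dBm: 10 log₁₀(4.93×10⁻¹⁷ / 10⁻³) = −133.1 dBm

−133.1 dBm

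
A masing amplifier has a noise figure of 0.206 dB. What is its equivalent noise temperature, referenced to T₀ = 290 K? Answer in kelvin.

F = 10^(0.206/10) = 1.04858
T_e = (F − 1)·T₀ = (1.04858 − 1) × 290 = 14.1 K

14.1 K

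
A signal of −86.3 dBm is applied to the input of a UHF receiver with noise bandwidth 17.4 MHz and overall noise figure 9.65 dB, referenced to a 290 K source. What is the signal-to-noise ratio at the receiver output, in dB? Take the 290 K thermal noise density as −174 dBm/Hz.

5.6 dB

Noise floor: N = −174 + 10 log₁₀(B) + NF
10 log₁₀(1.74×10⁷) = 72.41 dB
N = −174 + 72.41 + 9.65 = −91.94 dBm
SNR = P_sig − N = −86.3 − (−91.94) = 5.64 dB → 5.6 dB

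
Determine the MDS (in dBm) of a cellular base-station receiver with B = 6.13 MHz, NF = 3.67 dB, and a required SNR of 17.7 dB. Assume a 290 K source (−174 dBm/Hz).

Sensitivity = −174 + 10 log₁₀(B) + NF + SNR_min
= −174 + 67.87 + 3.67 + 17.7
= −84.76 dBm → −84.8 dBm

−84.8 dBm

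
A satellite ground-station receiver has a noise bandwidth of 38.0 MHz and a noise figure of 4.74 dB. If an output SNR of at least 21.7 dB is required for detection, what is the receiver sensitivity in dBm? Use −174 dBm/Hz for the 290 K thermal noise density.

−71.8 dBm

Sensitivity = −174 + 10 log₁₀(B) + NF + SNR_min
= −174 + 75.8 + 4.74 + 21.7
= −71.76 dBm → −71.8 dBm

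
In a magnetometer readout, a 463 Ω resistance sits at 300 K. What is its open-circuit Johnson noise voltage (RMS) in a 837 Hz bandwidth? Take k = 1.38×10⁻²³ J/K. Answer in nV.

V_n = √(4kTRB)
4kTRB = 4 × 1.38×10⁻²³ × 300 × 4.63×10² × 8.37×10² = 6.42×10⁻¹⁵ V²
V_n = √(6.42×10⁻¹⁵) = 8.01×10⁻⁸ V = 80.1 nV

80.1 nV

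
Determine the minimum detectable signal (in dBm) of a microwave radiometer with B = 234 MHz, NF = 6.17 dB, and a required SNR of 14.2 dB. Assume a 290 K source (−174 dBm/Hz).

−69.9 dBm

Sensitivity = −174 + 10 log₁₀(B) + NF + SNR_min
= −174 + 83.69 + 6.17 + 14.2
= −69.94 dBm → −69.9 dBm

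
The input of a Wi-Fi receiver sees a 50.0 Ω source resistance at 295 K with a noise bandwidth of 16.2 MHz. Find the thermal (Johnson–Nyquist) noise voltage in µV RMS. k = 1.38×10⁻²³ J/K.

V_n = √(4kTRB)
4kTRB = 4 × 1.38×10⁻²³ × 295 × 5.00×10¹ × 1.62×10⁷ = 1.32×10⁻¹¹ V²
V_n = √(1.32×10⁻¹¹) = 3.63×10⁻⁶ V = 3.63 µV

3.63 µV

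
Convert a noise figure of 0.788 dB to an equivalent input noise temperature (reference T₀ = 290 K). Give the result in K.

57.7 K

F = 10^(0.788/10) = 1.19895
T_e = (F − 1)·T₀ = (1.19895 − 1) × 290 = 57.7 K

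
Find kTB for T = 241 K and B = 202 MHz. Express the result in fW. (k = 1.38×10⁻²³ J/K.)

672 fW

P_n = kTB = 1.38×10⁻²³ × 241 × 2.02×10⁸ = 6.72×10⁻¹³ W = 672 fW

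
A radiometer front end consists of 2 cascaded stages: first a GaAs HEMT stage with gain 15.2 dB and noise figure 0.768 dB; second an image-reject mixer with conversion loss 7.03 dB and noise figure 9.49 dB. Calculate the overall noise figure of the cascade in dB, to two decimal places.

Convert to linear (a loss of L dB is a gain of −L dB): F_i = 10^(NF_i/10), G_i = 10^(G_i,dB/10)
  Stage 1: F_1 = 10^(0.768/10) = 1.193, G_1 = 10^(15.2/10) = 33.11
  Stage 2: F_2 = 10^(9.49/10) = 8.892, G_2 = 10^(−7.03/10) = 0.1982
Friis cascade:
  F = 1.193 + (8.892 − 1)/33.11 = 1.432
NF = 10 log₁₀(1.432) = 1.56 dB

1.56 dB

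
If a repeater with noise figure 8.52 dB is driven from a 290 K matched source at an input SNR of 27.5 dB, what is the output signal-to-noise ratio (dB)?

18.98 dB

By definition F = SNR_in/SNR_out, so in dB: SNR_out = SNR_in − NF
SNR_out = 27.5 − 8.52 = 18.98 dB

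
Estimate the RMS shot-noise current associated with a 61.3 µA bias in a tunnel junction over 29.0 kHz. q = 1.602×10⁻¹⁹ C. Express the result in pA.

755 pA

I_n = √(2qI·B)
2qI·B = 2 × 1.602×10⁻¹⁹ × 6.13×10⁻⁵ × 2.90×10⁴ = 5.70×10⁻¹⁹ A²
I_n = √(5.70×10⁻¹⁹) = 7.55×10⁻¹⁰ A = 755 pA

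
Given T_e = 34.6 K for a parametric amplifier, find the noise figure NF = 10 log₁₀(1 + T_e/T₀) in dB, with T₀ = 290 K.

0.490 dB

F = 1 + T_e/T₀ = 1 + 34.6/290 = 1.11931
NF = 10 log₁₀(1.11931) = 0.490 dB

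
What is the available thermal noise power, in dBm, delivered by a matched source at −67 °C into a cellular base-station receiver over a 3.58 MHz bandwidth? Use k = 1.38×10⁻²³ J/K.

T = −67 °C + 273.15 = 206.15 K
P_n = kTB = 1.38×10⁻²³ × 206.15 × 3.58×10⁶ = 1.02×10⁻¹⁴ W
In dBm: 10 log₁₀(1.02×10⁻¹⁴ / 10⁻³) = −109.9 dBm

−109.9 dBm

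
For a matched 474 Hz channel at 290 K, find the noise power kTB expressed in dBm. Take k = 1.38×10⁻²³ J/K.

−147.2 dBm

P_n = kTB = 1.38×10⁻²³ × 290 × 4.74×10² = 1.90×10⁻¹⁸ W
In dBm: 10 log₁₀(1.90×10⁻¹⁸ / 10⁻³) = −147.2 dBm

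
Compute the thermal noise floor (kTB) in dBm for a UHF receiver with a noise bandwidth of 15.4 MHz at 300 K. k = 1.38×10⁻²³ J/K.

P_n = kTB = 1.38×10⁻²³ × 300 × 1.54×10⁷ = 6.38×10⁻¹⁴ W
In dBm: 10 log₁₀(6.38×10⁻¹⁴ / 10⁻³) = −102.0 dBm

−102.0 dBm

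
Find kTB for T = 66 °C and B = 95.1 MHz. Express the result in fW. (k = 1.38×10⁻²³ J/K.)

445 fW

T = 66 °C + 273.15 = 339.15 K
P_n = kTB = 1.38×10⁻²³ × 339.15 × 9.51×10⁷ = 4.45×10⁻¹³ W = 445 fW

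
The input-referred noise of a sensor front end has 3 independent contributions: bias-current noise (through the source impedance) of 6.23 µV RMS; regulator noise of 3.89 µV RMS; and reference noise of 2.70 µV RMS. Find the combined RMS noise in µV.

Uncorrelated sources add in power (mean-square): V_tot = √(ΣV_i²)
V_tot = √[(6.23×10⁻⁶)² + (3.89×10⁻⁶)² + (2.70×10⁻⁶)²] = 7.83×10⁻⁶ V = 7.83 µV

7.83 µV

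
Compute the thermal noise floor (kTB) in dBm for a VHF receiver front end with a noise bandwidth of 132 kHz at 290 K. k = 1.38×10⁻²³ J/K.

−122.8 dBm

P_n = kTB = 1.38×10⁻²³ × 290 × 1.32×10⁵ = 5.28×10⁻¹⁶ W
In dBm: 10 log₁₀(5.28×10⁻¹⁶ / 10⁻³) = −122.8 dBm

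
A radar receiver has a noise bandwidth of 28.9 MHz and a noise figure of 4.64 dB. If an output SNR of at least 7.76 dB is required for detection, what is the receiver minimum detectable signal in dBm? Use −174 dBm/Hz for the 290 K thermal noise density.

Sensitivity = −174 + 10 log₁₀(B) + NF + SNR_min
= −174 + 74.61 + 4.64 + 7.76
= −86.99 dBm → −87.0 dBm

−87.0 dBm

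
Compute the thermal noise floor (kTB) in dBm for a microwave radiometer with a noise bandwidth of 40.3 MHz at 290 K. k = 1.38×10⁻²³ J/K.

−97.9 dBm

P_n = kTB = 1.38×10⁻²³ × 290 × 4.03×10⁷ = 1.61×10⁻¹³ W
In dBm: 10 log₁₀(1.61×10⁻¹³ / 10⁻³) = −97.9 dBm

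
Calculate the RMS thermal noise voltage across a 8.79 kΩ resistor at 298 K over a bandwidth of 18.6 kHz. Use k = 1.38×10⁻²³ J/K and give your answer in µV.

V_n = √(4kTRB)
4kTRB = 4 × 1.38×10⁻²³ × 298 × 8.79×10³ × 1.86×10⁴ = 2.69×10⁻¹² V²
V_n = √(2.69×10⁻¹²) = 1.64×10⁻⁶ V = 1.64 µV

1.64 µV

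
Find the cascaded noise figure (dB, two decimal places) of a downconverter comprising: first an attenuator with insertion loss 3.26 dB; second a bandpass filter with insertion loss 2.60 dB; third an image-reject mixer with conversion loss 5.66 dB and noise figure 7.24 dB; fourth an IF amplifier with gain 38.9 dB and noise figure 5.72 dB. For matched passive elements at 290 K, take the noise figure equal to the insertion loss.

Convert to linear (a loss of L dB is a gain of −L dB): F_i = 10^(NF_i/10), G_i = 10^(G_i,dB/10)
  Stage 1: F_1 = 10^(3.26/10) = 2.118, G_1 = 10^(−3.26/10) = 0.4721
  Stage 2: F_2 = 10^(2.60/10) = 1.820, G_2 = 10^(−2.60/10) = 0.5495
  Stage 3: F_3 = 10^(7.24/10) = 5.297, G_3 = 10^(−5.66/10) = 0.2716
  Stage 4: F_4 = 10^(5.72/10) = 3.733, G_4 = 10^(38.9/10) = 7762
Friis cascade:
  F = 2.118 + (1.820 − 1)/0.4721 + (5.297 − 1)/0.2594 + (3.733 − 1)/0.07047 = 59.19
NF = 10 log₁₀(59.19) = 17.72 dB

17.72 dB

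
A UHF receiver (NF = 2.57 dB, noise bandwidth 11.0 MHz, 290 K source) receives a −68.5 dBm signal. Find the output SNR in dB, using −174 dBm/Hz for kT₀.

Noise floor: N = −174 + 10 log₁₀(B) + NF
10 log₁₀(1.10×10⁷) = 70.41 dB
N = −174 + 70.41 + 2.57 = −101.02 dBm
SNR = P_sig − N = −68.5 − (−101.02) = 32.52 dB → 32.5 dB

32.5 dB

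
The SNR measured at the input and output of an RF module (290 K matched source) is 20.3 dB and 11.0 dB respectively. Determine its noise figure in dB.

9.3 dB

NF (dB) = SNR_in(dB) − SNR_out(dB) when the source is at T₀
NF = 20.3 − 11.0 = 9.3 dB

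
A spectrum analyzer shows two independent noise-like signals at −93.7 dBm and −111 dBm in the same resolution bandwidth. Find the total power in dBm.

−93.6 dBm

Convert to linear, add, convert back:
P₁ = 4.27×10⁻¹³ W, P₂ = 7.94×10⁻¹⁵ W
P_tot = 4.35×10⁻¹³ W → 10 log₁₀(P_tot / 10⁻³) = −93.6 dBm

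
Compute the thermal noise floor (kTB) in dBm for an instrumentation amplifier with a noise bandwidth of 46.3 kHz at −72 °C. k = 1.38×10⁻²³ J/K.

T = −72 °C + 273.15 = 201.15 K
P_n = kTB = 1.38×10⁻²³ × 201.15 × 4.63×10⁴ = 1.29×10⁻¹⁶ W
In dBm: 10 log₁₀(1.29×10⁻¹⁶ / 10⁻³) = −128.9 dBm

−128.9 dBm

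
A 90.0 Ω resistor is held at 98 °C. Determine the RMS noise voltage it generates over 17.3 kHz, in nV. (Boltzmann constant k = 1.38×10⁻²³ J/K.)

T = 98 °C + 273.15 = 371.15 K
V_n = √(4kTRB)
4kTRB = 4 × 1.38×10⁻²³ × 371.15 × 9.00×10¹ × 1.73×10⁴ = 3.19×10⁻¹⁴ V²
V_n = √(3.19×10⁻¹⁴) = 1.79×10⁻⁷ V = 179 nV

179 nV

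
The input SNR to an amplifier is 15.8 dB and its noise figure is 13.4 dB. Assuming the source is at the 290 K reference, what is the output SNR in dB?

2.4 dB

By definition F = SNR_in/SNR_out, so in dB: SNR_out = SNR_in − NF
SNR_out = 15.8 − 13.4 = 2.4 dB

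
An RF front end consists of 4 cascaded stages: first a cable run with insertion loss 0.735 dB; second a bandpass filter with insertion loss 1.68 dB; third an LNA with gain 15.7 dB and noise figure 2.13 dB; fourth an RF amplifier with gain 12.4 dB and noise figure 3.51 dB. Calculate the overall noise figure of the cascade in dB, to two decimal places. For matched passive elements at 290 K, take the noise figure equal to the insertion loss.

4.63 dB

Convert to linear (a loss of L dB is a gain of −L dB): F_i = 10^(NF_i/10), G_i = 10^(G_i,dB/10)
  Stage 1: F_1 = 10^(0.735/10) = 1.184, G_1 = 10^(−0.735/10) = 0.8443
  Stage 2: F_2 = 10^(1.68/10) = 1.472, G_2 = 10^(−1.68/10) = 0.6792
  Stage 3: F_3 = 10^(2.13/10) = 1.633, G_3 = 10^(15.7/10) = 37.15
  Stage 4: F_4 = 10^(3.51/10) = 2.244, G_4 = 10^(12.4/10) = 17.38
Friis cascade:
  F = 1.184 + (1.472 − 1)/0.8443 + (1.633 − 1)/0.5735 + (2.244 − 1)/21.31 = 2.906
NF = 10 log₁₀(2.906) = 4.63 dB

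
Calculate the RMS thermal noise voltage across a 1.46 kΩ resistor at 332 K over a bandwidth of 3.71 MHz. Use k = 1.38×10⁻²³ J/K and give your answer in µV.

9.96 µV

V_n = √(4kTRB)
4kTRB = 4 × 1.38×10⁻²³ × 332 × 1.46×10³ × 3.71×10⁶ = 9.93×10⁻¹¹ V²
V_n = √(9.93×10⁻¹¹) = 9.96×10⁻⁶ V = 9.96 µV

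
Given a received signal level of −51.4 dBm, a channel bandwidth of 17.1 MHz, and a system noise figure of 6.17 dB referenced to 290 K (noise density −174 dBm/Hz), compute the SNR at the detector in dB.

Noise floor: N = −174 + 10 log₁₀(B) + NF
10 log₁₀(1.71×10⁷) = 72.33 dB
N = −174 + 72.33 + 6.17 = −95.50 dBm
SNR = P_sig − N = −51.4 − (−95.50) = 44.10 dB → 44.1 dB

44.1 dB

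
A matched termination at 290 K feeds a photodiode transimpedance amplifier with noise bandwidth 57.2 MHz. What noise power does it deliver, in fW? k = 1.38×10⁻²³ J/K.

P_n = kTB = 1.38×10⁻²³ × 290 × 5.72×10⁷ = 2.29×10⁻¹³ W = 229 fW

229 fW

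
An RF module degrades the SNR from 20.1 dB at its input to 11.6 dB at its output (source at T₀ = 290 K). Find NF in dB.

8.5 dB

NF (dB) = SNR_in(dB) − SNR_out(dB) when the source is at T₀
NF = 20.1 − 11.6 = 8.5 dB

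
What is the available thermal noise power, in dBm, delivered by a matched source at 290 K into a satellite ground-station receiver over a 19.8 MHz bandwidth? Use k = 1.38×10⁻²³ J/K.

−101.0 dBm

P_n = kTB = 1.38×10⁻²³ × 290 × 1.98×10⁷ = 7.92×10⁻¹⁴ W
In dBm: 10 log₁₀(7.92×10⁻¹⁴ / 10⁻³) = −101.0 dBm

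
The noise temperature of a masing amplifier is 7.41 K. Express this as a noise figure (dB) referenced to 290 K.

F = 1 + T_e/T₀ = 1 + 7.41/290 = 1.02555
NF = 10 log₁₀(1.02555) = 0.110 dB

0.110 dB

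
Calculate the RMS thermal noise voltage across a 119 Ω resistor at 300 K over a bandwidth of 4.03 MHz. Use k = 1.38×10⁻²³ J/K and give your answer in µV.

V_n = √(4kTRB)
4kTRB = 4 × 1.38×10⁻²³ × 300 × 1.19×10² × 4.03×10⁶ = 7.94×10⁻¹² V²
V_n = √(7.94×10⁻¹²) = 2.82×10⁻⁶ V = 2.82 µV

2.82 µV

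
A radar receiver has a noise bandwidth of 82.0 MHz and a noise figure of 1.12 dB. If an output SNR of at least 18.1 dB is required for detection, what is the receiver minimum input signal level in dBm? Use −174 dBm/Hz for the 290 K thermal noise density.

Sensitivity = −174 + 10 log₁₀(B) + NF + SNR_min
= −174 + 79.14 + 1.12 + 18.1
= −75.64 dBm → −75.6 dBm

−75.6 dBm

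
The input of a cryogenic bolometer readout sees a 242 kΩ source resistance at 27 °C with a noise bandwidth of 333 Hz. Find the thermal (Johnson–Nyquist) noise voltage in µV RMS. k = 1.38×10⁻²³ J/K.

T = 27 °C + 273.15 = 300.15 K
V_n = √(4kTRB)
4kTRB = 4 × 1.38×10⁻²³ × 300.15 × 2.42×10⁵ × 3.33×10² = 1.34×10⁻¹² V²
V_n = √(1.34×10⁻¹²) = 1.16×10⁻⁶ V = 1.16 µV

1.16 µV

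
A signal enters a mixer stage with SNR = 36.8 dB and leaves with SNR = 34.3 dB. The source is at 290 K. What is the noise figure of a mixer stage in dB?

2.5 dB

NF (dB) = SNR_in(dB) − SNR_out(dB) when the source is at T₀
NF = 36.8 − 34.3 = 2.5 dB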